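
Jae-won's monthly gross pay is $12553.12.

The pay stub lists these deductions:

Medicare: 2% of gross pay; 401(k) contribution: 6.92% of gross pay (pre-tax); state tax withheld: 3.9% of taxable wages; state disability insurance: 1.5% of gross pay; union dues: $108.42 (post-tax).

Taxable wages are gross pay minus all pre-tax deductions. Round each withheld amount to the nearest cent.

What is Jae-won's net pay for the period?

401(k) contribution: $12553.12 × 0.0692 = $868.68
Taxable wages = $12553.12 − $868.68 = $11684.44
State tax withheld: $11684.44 × 0.039 = $455.69
State disability insurance: $12553.12 × 0.015 = $188.30
Medicare: $12553.12 × 0.02 = $251.06
Union dues: $108.42
Total deductions = $868.68 + $455.69 + $188.30 + $251.06 + $108.42 = $1872.15
Net pay = $12553.12 − $1872.15 = $10680.97

$10680.97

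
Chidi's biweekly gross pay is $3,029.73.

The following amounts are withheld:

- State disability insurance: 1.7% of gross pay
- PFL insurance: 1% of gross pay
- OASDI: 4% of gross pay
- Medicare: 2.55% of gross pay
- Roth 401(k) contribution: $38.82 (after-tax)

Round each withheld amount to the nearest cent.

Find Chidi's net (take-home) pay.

Medicare: $3,029.73 × 0.0255 = $77.26
State disability insurance: $3,029.73 × 0.017 = $51.51
OASDI: $3,029.73 × 0.04 = $121.19
PFL insurance: $3,029.73 × 0.01 = $30.30
Roth 401(k) contribution: $38.82
Total deductions = $77.26 + $51.51 + $121.19 + $30.30 + $38.82 = $319.08
Net pay = $3,029.73 − $319.08 = $2,710.65

$2,710.65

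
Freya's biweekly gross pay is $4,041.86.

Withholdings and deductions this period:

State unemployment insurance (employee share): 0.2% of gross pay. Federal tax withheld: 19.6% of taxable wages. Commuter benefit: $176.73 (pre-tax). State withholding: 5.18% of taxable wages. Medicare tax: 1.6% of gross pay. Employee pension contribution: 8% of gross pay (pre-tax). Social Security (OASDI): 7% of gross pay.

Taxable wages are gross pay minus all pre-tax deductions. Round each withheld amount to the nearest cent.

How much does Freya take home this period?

$2,308.45

Commuter benefit: $176.73
Employee pension contribution: $4,041.86 × 0.08 = $323.35
Pre-tax total = $176.73 + $323.35 = $500.08
Taxable wages = $4,041.86 − $500.08 = $3,541.78
State withholding: $3,541.78 × 0.0518 = $183.46
Federal tax withheld: $3,541.78 × 0.196 = $694.19
Medicare tax: $4,041.86 × 0.016 = $64.67
State unemployment insurance (employee share): $4,041.86 × 0.002 = $8.08
Social Security (OASDI): $4,041.86 × 0.07 = $282.93
Total deductions = $176.73 + $323.35 + $183.46 + $694.19 + $64.67 + $8.08 + $282.93 = $1,733.41
Net pay = $4,041.86 − $1,733.41 = $2,308.45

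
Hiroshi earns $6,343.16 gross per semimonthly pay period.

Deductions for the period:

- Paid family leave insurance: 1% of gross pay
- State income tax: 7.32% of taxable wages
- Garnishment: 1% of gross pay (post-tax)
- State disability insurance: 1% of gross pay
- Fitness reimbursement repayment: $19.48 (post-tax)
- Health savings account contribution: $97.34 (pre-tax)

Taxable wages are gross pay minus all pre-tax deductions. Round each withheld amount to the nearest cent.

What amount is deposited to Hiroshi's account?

$5,578.86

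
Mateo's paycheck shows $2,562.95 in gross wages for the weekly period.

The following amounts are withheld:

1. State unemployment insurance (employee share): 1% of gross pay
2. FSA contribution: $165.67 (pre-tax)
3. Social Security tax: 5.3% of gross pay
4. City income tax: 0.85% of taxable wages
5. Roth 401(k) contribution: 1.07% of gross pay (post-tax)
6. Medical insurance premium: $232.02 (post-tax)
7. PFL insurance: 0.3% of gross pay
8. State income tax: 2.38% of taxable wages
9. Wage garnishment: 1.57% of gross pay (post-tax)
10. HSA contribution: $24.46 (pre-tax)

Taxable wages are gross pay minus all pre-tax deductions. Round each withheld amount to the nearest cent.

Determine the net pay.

$1,827.34

FSA contribution: $165.67
HSA contribution: $24.46
Pre-tax total = $165.67 + $24.46 = $190.13
Taxable wages = $2,562.95 − $190.13 = $2,372.82
State income tax: $2,372.82 × 0.0238 = $56.47
City income tax: $2,372.82 × 0.0085 = $20.17
State unemployment insurance (employee share): $2,562.95 × 0.01 = $25.63
Social Security tax: $2,562.95 × 0.053 = $135.84
PFL insurance: $2,562.95 × 0.003 = $7.69
Medical insurance premium: $232.02
Wage garnishment: $2,562.95 × 0.0157 = $40.24
Roth 401(k) contribution: $2,562.95 × 0.0107 = $27.42
Total deductions = $165.67 + $24.46 + $56.47 + $20.17 + $25.63 + $135.84 + $7.69 + $232.02 + $40.24 + $27.42 = $735.61
Net pay = $2,562.95 − $735.61 = $1,827.34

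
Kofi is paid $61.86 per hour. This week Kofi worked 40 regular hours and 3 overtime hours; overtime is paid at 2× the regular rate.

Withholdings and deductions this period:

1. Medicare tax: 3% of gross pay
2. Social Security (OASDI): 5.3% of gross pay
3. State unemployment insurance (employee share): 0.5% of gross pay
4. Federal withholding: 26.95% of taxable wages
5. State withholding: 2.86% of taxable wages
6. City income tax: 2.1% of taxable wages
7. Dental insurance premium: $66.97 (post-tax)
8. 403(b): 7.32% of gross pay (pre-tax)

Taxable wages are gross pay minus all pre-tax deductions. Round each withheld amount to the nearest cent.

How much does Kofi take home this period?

$1478.34

Regular pay: 40 × $61.86 = $2474.40
Overtime pay: 3 × $61.86 × 2 = $371.16
Gross pay = $2474.40 + $371.16 = $2845.56
403(b): $2845.56 × 0.0732 = $208.29
Taxable wages = $2845.56 − $208.29 = $2637.27
City income tax: $2637.27 × 0.021 = $55.38
State withholding: $2637.27 × 0.0286 = $75.43
Federal withholding: $2637.27 × 0.2695 = $710.74
Social Security (OASDI): $2845.56 × 0.053 = $150.81
State unemployment insurance (employee share): $2845.56 × 0.005 = $14.23
Medicare tax: $2845.56 × 0.03 = $85.37
Dental insurance premium: $66.97
Total deductions = $208.29 + $55.38 + $75.43 + $710.74 + $150.81 + $14.23 + $85.37 + $66.97 = $1367.22
Net pay = $2845.56 − $1367.22 = $1478.34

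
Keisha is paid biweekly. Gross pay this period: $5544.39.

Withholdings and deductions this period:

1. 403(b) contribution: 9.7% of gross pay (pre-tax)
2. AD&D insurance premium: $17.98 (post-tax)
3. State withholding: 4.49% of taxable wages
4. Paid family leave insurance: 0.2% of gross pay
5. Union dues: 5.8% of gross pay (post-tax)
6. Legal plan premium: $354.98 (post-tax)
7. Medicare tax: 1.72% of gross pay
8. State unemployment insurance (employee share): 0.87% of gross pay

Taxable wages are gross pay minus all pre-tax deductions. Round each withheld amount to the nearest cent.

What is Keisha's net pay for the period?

$3932.56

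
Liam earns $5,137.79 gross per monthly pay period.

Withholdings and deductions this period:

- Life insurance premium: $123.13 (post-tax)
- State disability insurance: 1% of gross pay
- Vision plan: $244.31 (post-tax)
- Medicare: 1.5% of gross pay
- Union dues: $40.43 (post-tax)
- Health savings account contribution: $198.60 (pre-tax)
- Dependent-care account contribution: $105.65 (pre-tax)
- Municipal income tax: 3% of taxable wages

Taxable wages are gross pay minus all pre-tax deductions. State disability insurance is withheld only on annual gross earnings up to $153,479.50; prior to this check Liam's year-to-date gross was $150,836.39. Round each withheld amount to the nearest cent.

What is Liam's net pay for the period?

$4,177.16

Health savings account contribution: $198.60
Dependent-care account contribution: $105.65
Pre-tax total = $198.60 + $105.65 = $304.25
Taxable wages = $5,137.79 − $304.25 = $4,833.54
Municipal income tax: $4,833.54 × 0.03 = $145.01
Medicare: $5,137.79 × 0.015 = $77.07
State disability insurance: only $153,479.50 − $150,836.39 = $2,643.11 of this check is subject → $2,643.11 × 0.01 = $26.43
Life insurance premium: $123.13
Union dues: $40.43
Vision plan: $244.31
Total deductions = $198.60 + $105.65 + $145.01 + $77.07 + $26.43 + $123.13 + $40.43 + $244.31 = $960.63
Net pay = $5,137.79 − $960.63 = $4,177.16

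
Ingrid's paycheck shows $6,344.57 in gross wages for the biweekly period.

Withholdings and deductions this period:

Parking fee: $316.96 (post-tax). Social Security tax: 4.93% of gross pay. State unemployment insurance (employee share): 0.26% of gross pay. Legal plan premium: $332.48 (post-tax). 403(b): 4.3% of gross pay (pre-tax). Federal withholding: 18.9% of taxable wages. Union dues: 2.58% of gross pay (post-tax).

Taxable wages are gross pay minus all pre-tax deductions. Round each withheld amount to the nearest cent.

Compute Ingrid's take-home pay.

$3,781.77

403(b): $6,344.57 × 0.043 = $272.82
Taxable wages = $6,344.57 − $272.82 = $6,071.75
Federal withholding: $6,071.75 × 0.189 = $1,147.56
Social Security tax: $6,344.57 × 0.0493 = $312.79
State unemployment insurance (employee share): $6,344.57 × 0.0026 = $16.50
Parking fee: $316.96
Union dues: $6,344.57 × 0.0258 = $163.69
Legal plan premium: $332.48
Total deductions = $272.82 + $1,147.56 + $312.79 + $16.50 + $316.96 + $163.69 + $332.48 = $2,562.80
Net pay = $6,344.57 − $2,562.80 = $3,781.77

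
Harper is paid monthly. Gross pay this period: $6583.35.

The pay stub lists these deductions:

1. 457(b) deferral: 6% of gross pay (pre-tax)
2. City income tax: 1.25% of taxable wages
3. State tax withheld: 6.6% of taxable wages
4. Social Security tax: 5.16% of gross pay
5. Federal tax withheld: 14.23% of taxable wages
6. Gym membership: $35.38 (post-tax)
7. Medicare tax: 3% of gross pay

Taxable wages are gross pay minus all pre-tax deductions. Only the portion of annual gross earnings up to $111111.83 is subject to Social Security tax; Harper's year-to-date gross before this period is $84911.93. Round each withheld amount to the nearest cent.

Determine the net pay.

$4249.39

457(b) deferral: $6583.35 × 0.06 = $395.00
Taxable wages = $6583.35 − $395.00 = $6188.35
Federal tax withheld: $6188.35 × 0.1423 = $880.60
State tax withheld: $6188.35 × 0.066 = $408.43
City income tax: $6188.35 × 0.0125 = $77.35
Social Security tax: cap not yet reached, full $6583.35 is subject → $6583.35 × 0.0516 = $339.70
Medicare tax: $6583.35 × 0.03 = $197.50
Gym membership: $35.38
Total deductions = $395.00 + $880.60 + $408.43 + $77.35 + $339.70 + $197.50 + $35.38 = $2333.96
Net pay = $6583.35 − $2333.96 = $4249.39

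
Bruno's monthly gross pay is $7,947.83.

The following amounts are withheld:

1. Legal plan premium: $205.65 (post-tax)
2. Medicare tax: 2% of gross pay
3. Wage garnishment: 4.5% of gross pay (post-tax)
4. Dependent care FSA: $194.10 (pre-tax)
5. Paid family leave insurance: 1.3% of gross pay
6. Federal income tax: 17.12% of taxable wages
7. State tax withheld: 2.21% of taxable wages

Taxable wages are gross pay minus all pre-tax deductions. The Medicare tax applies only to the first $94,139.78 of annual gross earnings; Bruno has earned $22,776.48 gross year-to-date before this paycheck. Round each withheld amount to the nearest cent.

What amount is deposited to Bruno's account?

$5,429.35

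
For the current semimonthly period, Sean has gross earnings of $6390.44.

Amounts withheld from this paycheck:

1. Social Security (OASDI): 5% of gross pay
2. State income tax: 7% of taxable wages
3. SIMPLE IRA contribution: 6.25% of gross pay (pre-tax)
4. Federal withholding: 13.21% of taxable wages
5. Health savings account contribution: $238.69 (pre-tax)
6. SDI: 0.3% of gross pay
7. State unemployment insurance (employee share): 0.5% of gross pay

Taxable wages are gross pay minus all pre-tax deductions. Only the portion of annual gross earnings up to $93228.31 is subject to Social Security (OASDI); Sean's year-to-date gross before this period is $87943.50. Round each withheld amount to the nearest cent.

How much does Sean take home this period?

$4274.44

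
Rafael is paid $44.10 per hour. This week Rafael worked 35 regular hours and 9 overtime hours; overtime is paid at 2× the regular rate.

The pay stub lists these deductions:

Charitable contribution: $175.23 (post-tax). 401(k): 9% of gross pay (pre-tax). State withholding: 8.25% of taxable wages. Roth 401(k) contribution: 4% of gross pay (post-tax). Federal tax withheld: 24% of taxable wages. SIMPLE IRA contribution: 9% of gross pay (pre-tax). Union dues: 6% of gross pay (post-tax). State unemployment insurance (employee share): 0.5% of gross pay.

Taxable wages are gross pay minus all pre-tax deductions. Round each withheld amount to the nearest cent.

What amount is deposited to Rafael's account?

$877.83

Regular pay: 35 × $44.10 = $1,543.50
Overtime pay: 9 × $44.10 × 2 = $793.80
Gross pay = $1,543.50 + $793.80 = $2,337.30
SIMPLE IRA contribution: $2,337.30 × 0.09 = $210.36
401(k): $2,337.30 × 0.09 = $210.36
Pre-tax total = $210.36 + $210.36 = $420.72
Taxable wages = $2,337.30 − $420.72 = $1,916.58
Federal tax withheld: $1,916.58 × 0.24 = $459.98
State withholding: $1,916.58 × 0.0825 = $158.12
State unemployment insurance (employee share): $2,337.30 × 0.005 = $11.69
Charitable contribution: $175.23
Roth 401(k) contribution: $2,337.30 × 0.04 = $93.49
Union dues: $2,337.30 × 0.06 = $140.24
Total deductions = $210.36 + $210.36 + $459.98 + $158.12 + $11.69 + $175.23 + $93.49 + $140.24 = $1,459.47
Net pay = $2,337.30 − $1,459.47 = $877.83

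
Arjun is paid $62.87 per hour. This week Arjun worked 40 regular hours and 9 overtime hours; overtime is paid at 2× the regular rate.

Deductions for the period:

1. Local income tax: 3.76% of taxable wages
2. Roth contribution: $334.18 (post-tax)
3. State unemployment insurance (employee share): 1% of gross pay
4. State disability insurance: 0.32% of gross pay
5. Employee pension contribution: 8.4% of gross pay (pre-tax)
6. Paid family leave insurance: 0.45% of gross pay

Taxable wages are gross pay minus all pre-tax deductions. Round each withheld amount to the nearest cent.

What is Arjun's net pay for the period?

Regular pay: 40 × $62.87 = $2,514.80
Overtime pay: 9 × $62.87 × 2 = $1,131.66
Gross pay = $2,514.80 + $1,131.66 = $3,646.46
Employee pension contribution: $3,646.46 × 0.084 = $306.30
Taxable wages = $3,646.46 − $306.30 = $3,340.16
Local income tax: $3,340.16 × 0.0376 = $125.59
State disability insurance: $3,646.46 × 0.0032 = $11.67
State unemployment insurance (employee share): $3,646.46 × 0.01 = $36.46
Paid family leave insurance: $3,646.46 × 0.0045 = $16.41
Roth contribution: $334.18
Total deductions = $306.30 + $125.59 + $11.67 + $36.46 + $16.41 + $334.18 = $830.61
Net pay = $3,646.46 − $830.61 = $2,815.85

$2,815.85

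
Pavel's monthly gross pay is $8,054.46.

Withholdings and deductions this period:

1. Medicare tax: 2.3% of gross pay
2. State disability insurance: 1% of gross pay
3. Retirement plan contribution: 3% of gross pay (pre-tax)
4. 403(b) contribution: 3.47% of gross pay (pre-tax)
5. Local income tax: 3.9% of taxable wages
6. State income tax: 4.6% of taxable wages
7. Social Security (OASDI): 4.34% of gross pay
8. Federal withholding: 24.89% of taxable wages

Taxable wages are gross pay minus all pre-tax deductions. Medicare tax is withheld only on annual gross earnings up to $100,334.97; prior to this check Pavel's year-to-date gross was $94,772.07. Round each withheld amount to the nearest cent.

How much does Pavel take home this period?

$4,459.91

403(b) contribution: $8,054.46 × 0.0347 = $279.49
Retirement plan contribution: $8,054.46 × 0.03 = $241.63
Pre-tax total = $279.49 + $241.63 = $521.12
Taxable wages = $8,054.46 − $521.12 = $7,533.34
State income tax: $7,533.34 × 0.046 = $346.53
Federal withholding: $7,533.34 × 0.2489 = $1,875.05
Local income tax: $7,533.34 × 0.039 = $293.80
Social Security (OASDI): $8,054.46 × 0.0434 = $349.56
Medicare tax: only $100,334.97 − $94,772.07 = $5,562.90 of this check is subject → $5,562.90 × 0.023 = $127.95
State disability insurance: $8,054.46 × 0.01 = $80.54
Total deductions = $279.49 + $241.63 + $346.53 + $1,875.05 + $293.80 + $349.56 + $127.95 + $80.54 = $3,594.55
Net pay = $8,054.46 − $3,594.55 = $4,459.91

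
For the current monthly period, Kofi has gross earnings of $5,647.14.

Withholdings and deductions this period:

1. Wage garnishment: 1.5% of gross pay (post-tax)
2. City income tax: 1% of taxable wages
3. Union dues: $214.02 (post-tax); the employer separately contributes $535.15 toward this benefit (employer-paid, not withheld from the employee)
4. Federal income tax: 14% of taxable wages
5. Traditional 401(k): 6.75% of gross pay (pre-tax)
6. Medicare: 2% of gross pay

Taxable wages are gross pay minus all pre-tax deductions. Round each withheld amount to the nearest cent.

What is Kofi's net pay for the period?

$4,064.40

Traditional 401(k): $5,647.14 × 0.0675 = $381.18
Taxable wages = $5,647.14 − $381.18 = $5,265.96
Federal income tax: $5,265.96 × 0.14 = $737.23
City income tax: $5,265.96 × 0.01 = $52.66
Medicare: $5,647.14 × 0.02 = $112.94
Wage garnishment: $5,647.14 × 0.015 = $84.71
Union dues: $214.02
(Employer's $535.15 toward union dues is not withheld from the employee.)
Total deductions = $381.18 + $737.23 + $52.66 + $112.94 + $84.71 + $214.02 = $1,582.74
Net pay = $5,647.14 − $1,582.74 = $4,064.40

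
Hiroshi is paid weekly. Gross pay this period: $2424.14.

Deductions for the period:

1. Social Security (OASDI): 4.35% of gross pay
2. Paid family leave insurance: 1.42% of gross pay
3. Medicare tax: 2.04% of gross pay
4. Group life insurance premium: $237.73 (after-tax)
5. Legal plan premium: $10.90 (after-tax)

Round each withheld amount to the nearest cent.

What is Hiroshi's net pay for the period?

$1986.19

Paid family leave insurance: $2424.14 × 0.0142 = $34.42
Medicare tax: $2424.14 × 0.0204 = $49.45
Social Security (OASDI): $2424.14 × 0.0435 = $105.45
Group life insurance premium: $237.73
Legal plan premium: $10.90
Total deductions = $34.42 + $49.45 + $105.45 + $237.73 + $10.90 = $437.95
Net pay = $2424.14 − $437.95 = $1986.19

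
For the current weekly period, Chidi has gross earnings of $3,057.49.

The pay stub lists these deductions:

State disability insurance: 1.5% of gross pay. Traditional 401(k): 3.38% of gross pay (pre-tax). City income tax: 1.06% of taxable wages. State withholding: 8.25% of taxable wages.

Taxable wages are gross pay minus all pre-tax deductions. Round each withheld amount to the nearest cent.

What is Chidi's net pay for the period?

Traditional 401(k): $3,057.49 × 0.0338 = $103.34
Taxable wages = $3,057.49 − $103.34 = $2,954.15
State withholding: $2,954.15 × 0.0825 = $243.72
City income tax: $2,954.15 × 0.0106 = $31.31
State disability insurance: $3,057.49 × 0.015 = $45.86
Total deductions = $103.34 + $243.72 + $31.31 + $45.86 = $424.23
Net pay = $3,057.49 − $424.23 = $2,633.26

$2,633.26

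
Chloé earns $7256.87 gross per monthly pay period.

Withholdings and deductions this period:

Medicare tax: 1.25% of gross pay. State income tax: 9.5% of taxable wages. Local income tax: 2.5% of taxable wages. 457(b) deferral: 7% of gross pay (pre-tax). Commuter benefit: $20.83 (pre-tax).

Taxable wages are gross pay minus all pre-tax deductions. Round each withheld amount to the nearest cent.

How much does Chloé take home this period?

Commuter benefit: $20.83
457(b) deferral: $7256.87 × 0.07 = $507.98
Pre-tax total = $20.83 + $507.98 = $528.81
Taxable wages = $7256.87 − $528.81 = $6728.06
Local income tax: $6728.06 × 0.025 = $168.20
State income tax: $6728.06 × 0.095 = $639.17
Medicare tax: $7256.87 × 0.0125 = $90.71
Total deductions = $20.83 + $507.98 + $168.20 + $639.17 + $90.71 = $1426.89
Net pay = $7256.87 − $1426.89 = $5829.98

$5829.98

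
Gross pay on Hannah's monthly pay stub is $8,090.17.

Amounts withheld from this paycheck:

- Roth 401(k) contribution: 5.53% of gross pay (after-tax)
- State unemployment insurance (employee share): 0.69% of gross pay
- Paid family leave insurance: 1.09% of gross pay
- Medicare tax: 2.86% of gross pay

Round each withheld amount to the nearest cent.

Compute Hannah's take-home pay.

$7,267.40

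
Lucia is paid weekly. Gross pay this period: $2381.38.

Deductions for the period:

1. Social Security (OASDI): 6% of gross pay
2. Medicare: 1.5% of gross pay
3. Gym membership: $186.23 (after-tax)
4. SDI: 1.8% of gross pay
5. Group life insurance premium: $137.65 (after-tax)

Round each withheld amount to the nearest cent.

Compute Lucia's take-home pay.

$1836.04

Social Security (OASDI): $2381.38 × 0.06 = $142.88
SDI: $2381.38 × 0.018 = $42.86
Medicare: $2381.38 × 0.015 = $35.72
Gym membership: $186.23
Group life insurance premium: $137.65
Total deductions = $142.88 + $42.86 + $35.72 + $186.23 + $137.65 = $545.34
Net pay = $2381.38 − $545.34 = $1836.04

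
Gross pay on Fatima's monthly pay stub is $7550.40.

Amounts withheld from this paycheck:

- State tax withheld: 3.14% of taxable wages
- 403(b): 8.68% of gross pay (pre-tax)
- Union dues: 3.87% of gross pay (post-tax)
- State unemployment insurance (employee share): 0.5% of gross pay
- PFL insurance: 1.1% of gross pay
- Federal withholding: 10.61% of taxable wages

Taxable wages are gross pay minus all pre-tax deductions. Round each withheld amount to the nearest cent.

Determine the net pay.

403(b): $7550.40 × 0.0868 = $655.37
Taxable wages = $7550.40 − $655.37 = $6895.03
State tax withheld: $6895.03 × 0.0314 = $216.50
Federal withholding: $6895.03 × 0.1061 = $731.56
PFL insurance: $7550.40 × 0.011 = $83.05
State unemployment insurance (employee share): $7550.40 × 0.005 = $37.75
Union dues: $7550.40 × 0.0387 = $292.20
Total deductions = $655.37 + $216.50 + $731.56 + $83.05 + $37.75 + $292.20 = $2016.43
Net pay = $7550.40 − $2016.43 = $5533.97

$5533.97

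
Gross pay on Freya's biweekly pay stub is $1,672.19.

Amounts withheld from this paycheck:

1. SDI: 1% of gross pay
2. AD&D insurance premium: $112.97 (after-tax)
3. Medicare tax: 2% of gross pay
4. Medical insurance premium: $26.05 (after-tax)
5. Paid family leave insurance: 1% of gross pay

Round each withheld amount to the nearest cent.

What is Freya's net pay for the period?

$1,466.29

Medicare tax: $1,672.19 × 0.02 = $33.44
Paid family leave insurance: $1,672.19 × 0.01 = $16.72
SDI: $1,672.19 × 0.01 = $16.72
Medical insurance premium: $26.05
AD&D insurance premium: $112.97
Total deductions = $33.44 + $16.72 + $16.72 + $26.05 + $112.97 = $205.90
Net pay = $1,672.19 − $205.90 = $1,466.29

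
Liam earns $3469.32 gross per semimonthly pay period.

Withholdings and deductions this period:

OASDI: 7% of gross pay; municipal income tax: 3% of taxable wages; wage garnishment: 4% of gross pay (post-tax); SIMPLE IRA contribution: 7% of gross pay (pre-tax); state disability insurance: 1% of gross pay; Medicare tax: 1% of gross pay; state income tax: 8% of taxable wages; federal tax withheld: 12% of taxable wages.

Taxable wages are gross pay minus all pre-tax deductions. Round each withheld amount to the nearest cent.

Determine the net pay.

SIMPLE IRA contribution: $3469.32 × 0.07 = $242.85
Taxable wages = $3469.32 − $242.85 = $3226.47
Federal tax withheld: $3226.47 × 0.12 = $387.18
Municipal income tax: $3226.47 × 0.03 = $96.79
State income tax: $3226.47 × 0.08 = $258.12
State disability insurance: $3469.32 × 0.01 = $34.69
Medicare tax: $3469.32 × 0.01 = $34.69
OASDI: $3469.32 × 0.07 = $242.85
Wage garnishment: $3469.32 × 0.04 = $138.77
Total deductions = $242.85 + $387.18 + $96.79 + $258.12 + $34.69 + $34.69 + $242.85 + $138.77 = $1435.94
Net pay = $3469.32 − $1435.94 = $2033.38

$2033.38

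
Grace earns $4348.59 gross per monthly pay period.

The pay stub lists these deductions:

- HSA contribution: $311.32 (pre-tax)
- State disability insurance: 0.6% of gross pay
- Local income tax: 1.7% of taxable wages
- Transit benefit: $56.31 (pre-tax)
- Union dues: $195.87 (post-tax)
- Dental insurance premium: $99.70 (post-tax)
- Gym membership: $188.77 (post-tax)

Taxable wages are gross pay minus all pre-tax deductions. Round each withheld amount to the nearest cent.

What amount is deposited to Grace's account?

$3402.85

Transit benefit: $56.31
HSA contribution: $311.32
Pre-tax total = $56.31 + $311.32 = $367.63
Taxable wages = $4348.59 − $367.63 = $3980.96
Local income tax: $3980.96 × 0.017 = $67.68
State disability insurance: $4348.59 × 0.006 = $26.09
Union dues: $195.87
Dental insurance premium: $99.70
Gym membership: $188.77
Total deductions = $56.31 + $311.32 + $67.68 + $26.09 + $195.87 + $99.70 + $188.77 = $945.74
Net pay = $4348.59 − $945.74 = $3402.85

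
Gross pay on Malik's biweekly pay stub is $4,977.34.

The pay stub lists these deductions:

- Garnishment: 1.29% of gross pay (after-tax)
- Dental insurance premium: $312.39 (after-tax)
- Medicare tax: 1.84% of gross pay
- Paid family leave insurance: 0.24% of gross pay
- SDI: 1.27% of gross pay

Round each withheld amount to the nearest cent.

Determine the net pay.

SDI: $4,977.34 × 0.0127 = $63.21
Medicare tax: $4,977.34 × 0.0184 = $91.58
Paid family leave insurance: $4,977.34 × 0.0024 = $11.95
Garnishment: $4,977.34 × 0.0129 = $64.21
Dental insurance premium: $312.39
Total deductions = $63.21 + $91.58 + $11.95 + $64.21 + $312.39 = $543.34
Net pay = $4,977.34 − $543.34 = $4,434.00

$4,434.00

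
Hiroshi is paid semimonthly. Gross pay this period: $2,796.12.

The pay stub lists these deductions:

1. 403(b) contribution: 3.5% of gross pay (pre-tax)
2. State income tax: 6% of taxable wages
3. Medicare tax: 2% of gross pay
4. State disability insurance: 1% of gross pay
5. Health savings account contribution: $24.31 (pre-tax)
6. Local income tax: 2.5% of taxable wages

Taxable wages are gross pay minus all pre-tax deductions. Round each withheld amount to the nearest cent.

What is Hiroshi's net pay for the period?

$2,362.78

Health savings account contribution: $24.31
403(b) contribution: $2,796.12 × 0.035 = $97.86
Pre-tax total = $24.31 + $97.86 = $122.17
Taxable wages = $2,796.12 − $122.17 = $2,673.95
Local income tax: $2,673.95 × 0.025 = $66.85
State income tax: $2,673.95 × 0.06 = $160.44
Medicare tax: $2,796.12 × 0.02 = $55.92
State disability insurance: $2,796.12 × 0.01 = $27.96
Total deductions = $24.31 + $97.86 + $66.85 + $160.44 + $55.92 + $27.96 = $433.34
Net pay = $2,796.12 − $433.34 = $2,362.78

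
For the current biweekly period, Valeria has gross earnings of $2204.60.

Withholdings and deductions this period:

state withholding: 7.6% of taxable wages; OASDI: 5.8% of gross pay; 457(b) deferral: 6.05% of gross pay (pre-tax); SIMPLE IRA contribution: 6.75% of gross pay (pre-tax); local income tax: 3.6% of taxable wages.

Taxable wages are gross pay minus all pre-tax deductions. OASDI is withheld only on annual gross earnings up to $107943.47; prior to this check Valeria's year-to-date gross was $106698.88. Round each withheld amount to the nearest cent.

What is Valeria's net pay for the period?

$1634.91

457(b) deferral: $2204.60 × 0.0605 = $133.38
SIMPLE IRA contribution: $2204.60 × 0.0675 = $148.81
Pre-tax total = $133.38 + $148.81 = $282.19
Taxable wages = $2204.60 − $282.19 = $1922.41
State withholding: $1922.41 × 0.076 = $146.10
Local income tax: $1922.41 × 0.036 = $69.21
OASDI: only $107943.47 − $106698.88 = $1244.59 of this check is subject → $1244.59 × 0.058 = $72.19
Total deductions = $133.38 + $148.81 + $146.10 + $69.21 + $72.19 = $569.69
Net pay = $2204.60 − $569.69 = $1634.91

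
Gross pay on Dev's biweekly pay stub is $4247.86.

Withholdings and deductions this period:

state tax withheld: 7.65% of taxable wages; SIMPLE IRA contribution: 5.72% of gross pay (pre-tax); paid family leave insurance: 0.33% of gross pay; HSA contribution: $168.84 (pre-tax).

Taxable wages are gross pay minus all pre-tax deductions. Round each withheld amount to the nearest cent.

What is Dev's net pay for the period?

$3528.56

SIMPLE IRA contribution: $4247.86 × 0.0572 = $242.98
HSA contribution: $168.84
Pre-tax total = $242.98 + $168.84 = $411.82
Taxable wages = $4247.86 − $411.82 = $3836.04
State tax withheld: $3836.04 × 0.0765 = $293.46
Paid family leave insurance: $4247.86 × 0.0033 = $14.02
Total deductions = $242.98 + $168.84 + $293.46 + $14.02 = $719.30
Net pay = $4247.86 − $719.30 = $3528.56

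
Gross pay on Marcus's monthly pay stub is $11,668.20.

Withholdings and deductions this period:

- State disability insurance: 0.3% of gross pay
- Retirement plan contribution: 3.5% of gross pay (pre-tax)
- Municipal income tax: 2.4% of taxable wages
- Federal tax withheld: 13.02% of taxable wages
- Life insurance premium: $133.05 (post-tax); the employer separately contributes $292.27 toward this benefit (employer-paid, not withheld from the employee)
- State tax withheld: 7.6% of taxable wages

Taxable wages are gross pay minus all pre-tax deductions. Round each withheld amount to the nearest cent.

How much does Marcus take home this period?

$8,499.74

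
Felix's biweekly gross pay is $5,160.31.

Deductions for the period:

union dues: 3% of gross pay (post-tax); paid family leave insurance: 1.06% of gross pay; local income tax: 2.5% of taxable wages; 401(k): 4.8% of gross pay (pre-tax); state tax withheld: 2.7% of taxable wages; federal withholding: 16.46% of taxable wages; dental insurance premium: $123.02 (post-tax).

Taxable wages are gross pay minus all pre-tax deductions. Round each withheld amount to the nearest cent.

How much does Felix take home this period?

$3,516.01

401(k): $5,160.31 × 0.048 = $247.69
Taxable wages = $5,160.31 − $247.69 = $4,912.62
Local income tax: $4,912.62 × 0.025 = $122.82
Federal withholding: $4,912.62 × 0.1646 = $808.62
State tax withheld: $4,912.62 × 0.027 = $132.64
Paid family leave insurance: $5,160.31 × 0.0106 = $54.70
Union dues: $5,160.31 × 0.03 = $154.81
Dental insurance premium: $123.02
Total deductions = $247.69 + $122.82 + $808.62 + $132.64 + $54.70 + $154.81 + $123.02 = $1,644.30
Net pay = $5,160.31 − $1,644.30 = $3,516.01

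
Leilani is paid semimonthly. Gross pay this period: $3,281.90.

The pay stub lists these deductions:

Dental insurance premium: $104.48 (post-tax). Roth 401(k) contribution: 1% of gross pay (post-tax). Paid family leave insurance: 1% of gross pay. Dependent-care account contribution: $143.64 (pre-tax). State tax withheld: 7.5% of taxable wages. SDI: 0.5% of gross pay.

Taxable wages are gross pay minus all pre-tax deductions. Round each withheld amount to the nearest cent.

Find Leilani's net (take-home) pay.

Dependent-care account contribution: $143.64
Taxable wages = $3,281.90 − $143.64 = $3,138.26
State tax withheld: $3,138.26 × 0.075 = $235.37
SDI: $3,281.90 × 0.005 = $16.41
Paid family leave insurance: $3,281.90 × 0.01 = $32.82
Dental insurance premium: $104.48
Roth 401(k) contribution: $3,281.90 × 0.01 = $32.82
Total deductions = $143.64 + $235.37 + $16.41 + $32.82 + $104.48 + $32.82 = $565.54
Net pay = $3,281.90 − $565.54 = $2,716.36

$2,716.36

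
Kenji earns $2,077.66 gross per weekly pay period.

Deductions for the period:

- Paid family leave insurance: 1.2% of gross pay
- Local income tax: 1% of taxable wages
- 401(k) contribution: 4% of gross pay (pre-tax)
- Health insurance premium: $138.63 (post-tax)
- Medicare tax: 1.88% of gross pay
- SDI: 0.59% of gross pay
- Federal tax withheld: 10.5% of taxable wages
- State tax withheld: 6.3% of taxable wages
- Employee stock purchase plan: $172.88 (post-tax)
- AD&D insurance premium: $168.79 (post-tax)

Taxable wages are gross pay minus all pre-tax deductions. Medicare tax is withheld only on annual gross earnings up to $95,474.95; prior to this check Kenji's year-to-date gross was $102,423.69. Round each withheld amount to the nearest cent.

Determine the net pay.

401(k) contribution: $2,077.66 × 0.04 = $83.11
Taxable wages = $2,077.66 − $83.11 = $1,994.55
Federal tax withheld: $1,994.55 × 0.105 = $209.43
State tax withheld: $1,994.55 × 0.063 = $125.66
Local income tax: $1,994.55 × 0.01 = $19.95
Medicare tax: annual cap $95,474.95 already reached (YTD $102,423.69), so $0.00
SDI: $2,077.66 × 0.0059 = $12.26
Paid family leave insurance: $2,077.66 × 0.012 = $24.93
Employee stock purchase plan: $172.88
AD&D insurance premium: $168.79
Health insurance premium: $138.63
Total deductions = $83.11 + $209.43 + $125.66 + $19.95 + $0.00 + $12.26 + $24.93 + $172.88 + $168.79 + $138.63 = $955.64
Net pay = $2,077.66 − $955.64 = $1,122.02

$1,122.02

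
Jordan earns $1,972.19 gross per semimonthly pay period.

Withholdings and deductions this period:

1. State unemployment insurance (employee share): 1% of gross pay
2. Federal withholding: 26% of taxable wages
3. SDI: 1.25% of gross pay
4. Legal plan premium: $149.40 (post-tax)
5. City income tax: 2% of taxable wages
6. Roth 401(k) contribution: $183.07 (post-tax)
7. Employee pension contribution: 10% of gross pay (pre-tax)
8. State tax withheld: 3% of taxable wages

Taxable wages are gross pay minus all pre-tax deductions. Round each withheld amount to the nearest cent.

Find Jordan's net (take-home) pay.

$847.89

Employee pension contribution: $1,972.19 × 0.1 = $197.22
Taxable wages = $1,972.19 − $197.22 = $1,774.97
City income tax: $1,774.97 × 0.02 = $35.50
State tax withheld: $1,774.97 × 0.03 = $53.25
Federal withholding: $1,774.97 × 0.26 = $461.49
State unemployment insurance (employee share): $1,972.19 × 0.01 = $19.72
SDI: $1,972.19 × 0.0125 = $24.65
Legal plan premium: $149.40
Roth 401(k) contribution: $183.07
Total deductions = $197.22 + $35.50 + $53.25 + $461.49 + $19.72 + $24.65 + $149.40 + $183.07 = $1,124.30
Net pay = $1,972.19 − $1,124.30 = $847.89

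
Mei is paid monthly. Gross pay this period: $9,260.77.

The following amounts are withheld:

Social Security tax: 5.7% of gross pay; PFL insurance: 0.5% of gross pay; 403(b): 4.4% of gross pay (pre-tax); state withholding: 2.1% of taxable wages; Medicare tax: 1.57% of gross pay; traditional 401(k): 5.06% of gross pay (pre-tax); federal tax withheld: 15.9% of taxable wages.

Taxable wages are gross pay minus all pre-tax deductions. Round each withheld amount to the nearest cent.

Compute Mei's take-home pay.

$6,155.91

403(b): $9,260.77 × 0.044 = $407.47
Traditional 401(k): $9,260.77 × 0.0506 = $468.59
Pre-tax total = $407.47 + $468.59 = $876.06
Taxable wages = $9,260.77 − $876.06 = $8,384.71
State withholding: $8,384.71 × 0.021 = $176.08
Federal tax withheld: $8,384.71 × 0.159 = $1,333.17
Social Security tax: $9,260.77 × 0.057 = $527.86
Medicare tax: $9,260.77 × 0.0157 = $145.39
PFL insurance: $9,260.77 × 0.005 = $46.30
Total deductions = $407.47 + $468.59 + $176.08 + $1,333.17 + $527.86 + $145.39 + $46.30 = $3,104.86
Net pay = $9,260.77 − $3,104.86 = $6,155.91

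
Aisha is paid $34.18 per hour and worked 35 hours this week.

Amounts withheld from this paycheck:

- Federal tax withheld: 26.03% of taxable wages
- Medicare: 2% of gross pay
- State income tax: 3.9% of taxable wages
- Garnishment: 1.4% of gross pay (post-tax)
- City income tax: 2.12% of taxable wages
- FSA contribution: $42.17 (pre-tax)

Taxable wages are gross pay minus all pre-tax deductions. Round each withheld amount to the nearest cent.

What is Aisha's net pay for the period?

$743.55

Gross pay: 35 × $34.18 = $1196.30
FSA contribution: $42.17
Taxable wages = $1196.30 − $42.17 = $1154.13
City income tax: $1154.13 × 0.0212 = $24.47
State income tax: $1154.13 × 0.039 = $45.01
Federal tax withheld: $1154.13 × 0.2603 = $300.42
Medicare: $1196.30 × 0.02 = $23.93
Garnishment: $1196.30 × 0.014 = $16.75
Total deductions = $42.17 + $24.47 + $45.01 + $300.42 + $23.93 + $16.75 = $452.75
Net pay = $1196.30 − $452.75 = $743.55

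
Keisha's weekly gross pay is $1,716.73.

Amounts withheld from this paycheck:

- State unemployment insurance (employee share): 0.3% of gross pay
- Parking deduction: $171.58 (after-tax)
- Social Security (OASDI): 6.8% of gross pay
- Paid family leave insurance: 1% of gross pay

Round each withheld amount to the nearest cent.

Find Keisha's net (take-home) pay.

$1,406.09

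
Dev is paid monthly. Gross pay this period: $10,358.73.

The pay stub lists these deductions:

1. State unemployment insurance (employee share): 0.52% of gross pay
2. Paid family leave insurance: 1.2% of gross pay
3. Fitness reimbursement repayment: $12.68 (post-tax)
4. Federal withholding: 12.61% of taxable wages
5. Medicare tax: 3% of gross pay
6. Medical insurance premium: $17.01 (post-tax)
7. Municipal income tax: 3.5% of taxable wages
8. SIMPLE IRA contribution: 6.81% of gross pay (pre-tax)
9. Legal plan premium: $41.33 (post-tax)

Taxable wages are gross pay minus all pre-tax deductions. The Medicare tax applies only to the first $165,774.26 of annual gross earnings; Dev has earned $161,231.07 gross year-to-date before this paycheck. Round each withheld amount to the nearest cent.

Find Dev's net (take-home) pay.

$7,712.66

SIMPLE IRA contribution: $10,358.73 × 0.0681 = $705.43
Taxable wages = $10,358.73 − $705.43 = $9,653.30
Municipal income tax: $9,653.30 × 0.035 = $337.87
Federal withholding: $9,653.30 × 0.1261 = $1,217.28
State unemployment insurance (employee share): $10,358.73 × 0.0052 = $53.87
Paid family leave insurance: $10,358.73 × 0.012 = $124.30
Medicare tax: only $165,774.26 − $161,231.07 = $4,543.19 of this check is subject → $4,543.19 × 0.03 = $136.30
Fitness reimbursement repayment: $12.68
Legal plan premium: $41.33
Medical insurance premium: $17.01
Total deductions = $705.43 + $337.87 + $1,217.28 + $53.87 + $124.30 + $136.30 + $12.68 + $41.33 + $17.01 = $2,646.07
Net pay = $10,358.73 − $2,646.07 = $7,712.66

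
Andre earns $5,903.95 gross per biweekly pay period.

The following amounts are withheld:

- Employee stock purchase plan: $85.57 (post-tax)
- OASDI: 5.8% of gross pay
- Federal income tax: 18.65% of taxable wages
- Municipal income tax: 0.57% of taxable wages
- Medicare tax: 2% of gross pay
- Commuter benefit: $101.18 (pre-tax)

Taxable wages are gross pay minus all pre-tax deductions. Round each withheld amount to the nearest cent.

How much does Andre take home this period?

Commuter benefit: $101.18
Taxable wages = $5,903.95 − $101.18 = $5,802.77
Federal income tax: $5,802.77 × 0.1865 = $1,082.22
Municipal income tax: $5,802.77 × 0.0057 = $33.08
OASDI: $5,903.95 × 0.058 = $342.43
Medicare tax: $5,903.95 × 0.02 = $118.08
Employee stock purchase plan: $85.57
Total deductions = $101.18 + $1,082.22 + $33.08 + $342.43 + $118.08 + $85.57 = $1,762.56
Net pay = $5,903.95 − $1,762.56 = $4,141.39

$4,141.39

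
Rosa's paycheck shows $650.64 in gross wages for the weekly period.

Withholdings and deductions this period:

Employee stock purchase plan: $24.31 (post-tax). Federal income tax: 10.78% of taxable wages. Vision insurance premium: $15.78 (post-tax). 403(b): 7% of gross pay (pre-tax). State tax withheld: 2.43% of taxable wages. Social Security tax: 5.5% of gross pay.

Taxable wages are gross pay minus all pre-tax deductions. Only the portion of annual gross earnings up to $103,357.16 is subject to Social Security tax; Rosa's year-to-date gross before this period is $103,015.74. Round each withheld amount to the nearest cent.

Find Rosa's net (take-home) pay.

$466.30

403(b): $650.64 × 0.07 = $45.54
Taxable wages = $650.64 − $45.54 = $605.10
State tax withheld: $605.10 × 0.0243 = $14.70
Federal income tax: $605.10 × 0.1078 = $65.23
Social Security tax: only $103,357.16 − $103,015.74 = $341.42 of this check is subject → $341.42 × 0.055 = $18.78
Vision insurance premium: $15.78
Employee stock purchase plan: $24.31
Total deductions = $45.54 + $14.70 + $65.23 + $18.78 + $15.78 + $24.31 = $184.34
Net pay = $650.64 − $184.34 = $466.30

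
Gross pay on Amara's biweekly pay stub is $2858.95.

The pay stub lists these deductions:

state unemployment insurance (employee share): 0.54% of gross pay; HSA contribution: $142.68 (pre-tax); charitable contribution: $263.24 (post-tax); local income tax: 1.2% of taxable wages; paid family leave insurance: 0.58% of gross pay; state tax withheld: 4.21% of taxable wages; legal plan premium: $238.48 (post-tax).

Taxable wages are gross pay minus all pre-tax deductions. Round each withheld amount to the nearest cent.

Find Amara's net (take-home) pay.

HSA contribution: $142.68
Taxable wages = $2858.95 − $142.68 = $2716.27
State tax withheld: $2716.27 × 0.0421 = $114.35
Local income tax: $2716.27 × 0.012 = $32.60
State unemployment insurance (employee share): $2858.95 × 0.0054 = $15.44
Paid family leave insurance: $2858.95 × 0.0058 = $16.58
Charitable contribution: $263.24
Legal plan premium: $238.48
Total deductions = $142.68 + $114.35 + $32.60 + $15.44 + $16.58 + $263.24 + $238.48 = $823.37
Net pay = $2858.95 − $823.37 = $2035.58

$2035.58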